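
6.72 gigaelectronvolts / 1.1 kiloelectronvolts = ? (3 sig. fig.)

(6.72 × 10⁹) / (1.1 × 10³) = 6.109 × 10⁶

6110000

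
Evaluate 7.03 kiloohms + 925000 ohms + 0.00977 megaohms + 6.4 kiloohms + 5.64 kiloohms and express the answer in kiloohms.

953.84 kiloohms

In kiloohms:
  7.03 kiloohms → 7.03
  925000 ohms = 925000 × 10⁻³ kiloohms = 925
  0.00977 megaohms = 0.00977 × 10³ kiloohms = 9.77
  6.4 kiloohms → 6.4
  5.64 kiloohms → 5.64
Sum: 7.03 + 925 + 9.77 + 6.4 + 5.64 = 953.84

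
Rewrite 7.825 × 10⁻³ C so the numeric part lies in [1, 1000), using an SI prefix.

= 7.825 × 10⁻³ C; 10⁻³ is milli.

7.825 mC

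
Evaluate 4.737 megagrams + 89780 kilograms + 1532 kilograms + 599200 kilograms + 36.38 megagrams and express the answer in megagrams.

731.629 megagrams

In megagrams:
  4.737 megagrams → 4.737
  89780 kilograms = 89780 × 10⁻³ megagrams = 89.78
  1532 kilograms = 1532 × 10⁻³ megagrams = 1.532
  599200 kilograms = 599200 × 10⁻³ megagrams = 599.2
  36.38 megagrams → 36.38
Sum: 4.737 + 89.78 + 1.532 + 599.2 + 36.38 = 731.629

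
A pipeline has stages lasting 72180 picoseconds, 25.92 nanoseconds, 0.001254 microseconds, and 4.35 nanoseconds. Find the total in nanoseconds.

103.704 nanoseconds

In nanoseconds:
  72180 picoseconds = 72180 × 10^-3 nanoseconds = 72.18
  25.92 nanoseconds → 25.92
  0.001254 microseconds = 0.001254 × 10^3 nanoseconds = 1.254
  4.35 nanoseconds → 4.35
Sum: 72.18 + 25.92 + 1.254 + 4.35 = 103.704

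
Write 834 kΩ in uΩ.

834000000000 uΩ

kilo = 1e3, micro = 1e-6; factor is 1e9.
834 × 1e9 = 834000000000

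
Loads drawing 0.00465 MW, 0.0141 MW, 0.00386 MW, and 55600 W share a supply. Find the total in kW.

In kW:
  0.00465 MW = 0.00465 × 10³ kW = 4.65
  0.0141 MW = 0.0141 × 10³ kW = 14.1
  0.00386 MW = 0.00386 × 10³ kW = 3.86
  55600 W = 55600 × 10⁻³ kW = 55.6
Sum: 4.65 + 14.1 + 3.86 + 55.6 = 78.21

78.21 kW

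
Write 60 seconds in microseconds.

(no prefix) = 10⁰, micro = 10⁻⁶; factor is 10⁶.
60 × 10⁶ = 60000000

60000000 microseconds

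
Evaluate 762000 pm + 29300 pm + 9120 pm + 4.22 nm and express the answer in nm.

804.64 nm

In nm:
  762000 pm = 762000 × 10⁻³ nm = 762
  29300 pm = 29300 × 10⁻³ nm = 29.3
  9120 pm = 9120 × 10⁻³ nm = 9.12
  4.22 nm → 4.22
Sum: 762 + 29.3 + 9.12 + 4.22 = 804.64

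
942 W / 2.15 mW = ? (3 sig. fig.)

438000

(942) / (2.15 × 10^-3) = 438.1 × 10^3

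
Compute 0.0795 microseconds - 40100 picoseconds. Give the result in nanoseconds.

In nanoseconds:
  0.0795 microseconds = 0.0795e3 nanoseconds = 79.5
  40100 picoseconds = 40100e-3 nanoseconds = 40.1
Difference: 79.5 - 40.1 = 39.4

39.4 nanoseconds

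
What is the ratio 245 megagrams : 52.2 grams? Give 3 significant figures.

4690000

(245e6) / (52.2) = 4.693e6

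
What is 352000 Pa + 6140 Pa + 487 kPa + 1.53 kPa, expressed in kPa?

846.67 kPa

In kPa:
  352000 Pa = 352000 × 10^-3 kPa = 352
  6140 Pa = 6140 × 10^-3 kPa = 6.14
  487 kPa → 487
  1.53 kPa → 1.53
Sum: 352 + 6.14 + 487 + 1.53 = 846.67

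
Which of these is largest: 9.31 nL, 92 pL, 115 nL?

9.31 nL = 0.00000000931 L
92 pL = 0.000000000092 L
115 nL = 0.000000115 L

115 nL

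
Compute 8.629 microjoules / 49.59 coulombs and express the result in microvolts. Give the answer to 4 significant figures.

(8.629e-6) / (49.59) = 0.174007e-6 V

0.1740 microvolts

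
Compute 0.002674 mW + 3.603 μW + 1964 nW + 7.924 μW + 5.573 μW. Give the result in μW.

In μW:
  0.002674 mW = 0.002674e3 μW = 2.674
  3.603 μW → 3.603
  1964 nW = 1964e-3 μW = 1.964
  7.924 μW → 7.924
  5.573 μW → 5.573
Sum: 2.674 + 3.603 + 1.964 + 7.924 + 5.573 = 21.738

21.738 μW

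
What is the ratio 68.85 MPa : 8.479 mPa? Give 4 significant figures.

(68.85 × 10⁶) / (8.479 × 10⁻³) = 8.1201 × 10⁹

8120000000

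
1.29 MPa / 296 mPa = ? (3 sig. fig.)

(1.29 × 10⁶) / (296 × 10⁻³) = 0.004358 × 10⁹

4360000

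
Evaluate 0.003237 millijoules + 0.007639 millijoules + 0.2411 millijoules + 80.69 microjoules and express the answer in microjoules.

332.666 microjoules

In microjoules:
  0.003237 millijoules = 0.003237e3 microjoules = 3.237
  0.007639 millijoules = 0.007639e3 microjoules = 7.639
  0.2411 millijoules = 0.2411e3 microjoules = 241.1
  80.69 microjoules → 80.69
Sum: 3.237 + 7.639 + 241.1 + 80.69 = 332.666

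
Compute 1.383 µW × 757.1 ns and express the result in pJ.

1.0470693 pJ

1.383 × 10⁻⁶ × 757.1 × 10⁻⁹ = 1047.0693 × 10⁻¹⁵ J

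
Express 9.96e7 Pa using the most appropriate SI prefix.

99.6 MPa

= 99.6e6 Pa; 1e6 is mega.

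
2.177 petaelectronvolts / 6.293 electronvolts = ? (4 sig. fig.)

(2.177 × 10¹⁵) / (6.293) = 0.34594 × 10¹⁵

345900000000000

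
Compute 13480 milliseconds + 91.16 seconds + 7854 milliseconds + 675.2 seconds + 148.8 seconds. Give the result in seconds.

936.494 seconds

In seconds:
  13480 milliseconds = 13480 × 10⁻³ seconds = 13.48
  91.16 seconds → 91.16
  7854 milliseconds = 7854 × 10⁻³ seconds = 7.854
  675.2 seconds → 675.2
  148.8 seconds → 148.8
Sum: 13.48 + 91.16 + 7.854 + 675.2 + 148.8 = 936.494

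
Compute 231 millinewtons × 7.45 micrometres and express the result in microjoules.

231e-3 × 7.45e-6 = 1720.95e-9 J

1.72095 microjoules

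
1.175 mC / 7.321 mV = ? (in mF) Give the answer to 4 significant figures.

(1.175 × 10⁻³) / (7.321 × 10⁻³) = 0.160497 F

160.5 mF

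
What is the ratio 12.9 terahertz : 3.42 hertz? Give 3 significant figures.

(12.9 × 10¹²) / (3.42) = 3.772 × 10¹²

3770000000000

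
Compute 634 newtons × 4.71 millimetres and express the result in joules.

2.98614 joules

634 × 4.71 × 10^-3 = 2986.14 × 10^-3 J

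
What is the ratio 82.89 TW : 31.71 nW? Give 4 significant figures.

(82.89 × 10^12) / (31.71 × 10^-9) = 2.614 × 10^21

2614000000000000000000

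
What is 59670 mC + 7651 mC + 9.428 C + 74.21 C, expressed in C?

150.959 C

In C:
  59670 mC = 59670e-3 C = 59.67
  7651 mC = 7651e-3 C = 7.651
  9.428 C → 9.428
  74.21 C → 74.21
Sum: 59.67 + 7.651 + 9.428 + 74.21 = 150.959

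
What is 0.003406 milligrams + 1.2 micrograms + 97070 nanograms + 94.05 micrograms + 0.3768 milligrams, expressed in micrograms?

In micrograms:
  0.003406 milligrams = 0.003406e3 micrograms = 3.406
  1.2 micrograms → 1.2
  97070 nanograms = 97070e-3 micrograms = 97.07
  94.05 micrograms → 94.05
  0.3768 milligrams = 0.3768e3 micrograms = 376.8
Sum: 3.406 + 1.2 + 97.07 + 94.05 + 376.8 = 572.526

572.526 micrograms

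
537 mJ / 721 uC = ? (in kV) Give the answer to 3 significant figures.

(537e-3) / (721e-6) = 0.7448e3 V

0.745 kV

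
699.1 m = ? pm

(no prefix) = 10^0, pico = 10^-12; factor is 10^12.
699.1 × 10^12 = 699100000000000

699100000000000 pm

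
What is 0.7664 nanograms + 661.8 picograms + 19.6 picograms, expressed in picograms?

In picograms:
  0.7664 nanograms = 0.7664 × 10³ picograms = 766.4
  661.8 picograms → 661.8
  19.6 picograms → 19.6
Sum: 766.4 + 661.8 + 19.6 = 1447.8

1447.8 picograms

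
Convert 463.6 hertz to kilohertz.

(no prefix) = 1e0, kilo = 1e3; factor is 1e-3.
463.6 × 1e-3 = 0.4636

0.4636 kilohertz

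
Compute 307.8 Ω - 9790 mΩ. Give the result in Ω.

298.01 Ω

In Ω:
  307.8 Ω → 307.8
  9790 mΩ = 9790 × 10^-3 Ω = 9.79
Difference: 307.8 - 9.79 = 298.01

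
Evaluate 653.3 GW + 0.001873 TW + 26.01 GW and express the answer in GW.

In GW:
  653.3 GW → 653.3
  0.001873 TW = 0.001873e3 GW = 1.873
  26.01 GW → 26.01
Sum: 653.3 + 1.873 + 26.01 = 681.183

681.183 GW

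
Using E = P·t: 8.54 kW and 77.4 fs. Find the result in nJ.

8.54e3 × 77.4e-15 = 660.996e-12 J

0.660996 nJ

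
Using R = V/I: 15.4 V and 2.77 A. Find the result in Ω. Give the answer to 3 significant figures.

5.56 Ω

(15.4) / (2.77) = 5.5596 Ω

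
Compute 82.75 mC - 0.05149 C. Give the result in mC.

31.26 mC

In mC:
  82.75 mC → 82.75
  0.05149 C = 0.05149e3 mC = 51.49
Difference: 82.75 - 51.49 = 31.26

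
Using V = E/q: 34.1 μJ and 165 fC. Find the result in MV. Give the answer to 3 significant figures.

207 MV

(34.1 × 10^-6) / (165 × 10^-15) = 0.20667 × 10^9 V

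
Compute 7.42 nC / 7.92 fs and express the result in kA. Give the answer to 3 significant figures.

(7.42e-9) / (7.92e-15) = 0.93687e6 A

937 kA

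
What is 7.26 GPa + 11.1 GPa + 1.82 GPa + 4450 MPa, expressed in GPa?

In GPa:
  7.26 GPa → 7.26
  11.1 GPa → 11.1
  1.82 GPa → 1.82
  4450 MPa = 4450 × 10⁻³ GPa = 4.45
Sum: 7.26 + 11.1 + 1.82 + 4.45 = 24.63

24.63 GPa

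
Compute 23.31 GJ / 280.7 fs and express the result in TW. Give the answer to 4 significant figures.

(23.31e9) / (280.7e-15) = 0.0830424e24 W

83040000000 TW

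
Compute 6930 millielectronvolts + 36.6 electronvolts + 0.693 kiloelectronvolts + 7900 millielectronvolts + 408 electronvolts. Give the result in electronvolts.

1152.43 electronvolts

In electronvolts:
  6930 millielectronvolts = 6930 × 10⁻³ electronvolts = 6.93
  36.6 electronvolts → 36.6
  0.693 kiloelectronvolts = 0.693 × 10³ electronvolts = 693
  7900 millielectronvolts = 7900 × 10⁻³ electronvolts = 7.9
  408 electronvolts → 408
Sum: 6.93 + 36.6 + 693 + 7.9 + 408 = 1152.43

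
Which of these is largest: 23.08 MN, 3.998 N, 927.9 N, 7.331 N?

23.08 MN = 23080000 N
3.998 N = 3.998 N
927.9 N = 927.9 N
7.331 N = 7.331 N

23.08 MN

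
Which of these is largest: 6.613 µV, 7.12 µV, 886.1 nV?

6.613 µV = 0.000006613 V
7.12 µV = 0.00000712 V
886.1 nV = 0.0000008861 V

7.12 µV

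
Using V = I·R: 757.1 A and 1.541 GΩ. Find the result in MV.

1166691.1 MV

757.1 × 1.541e9 = 1166.6911e9 V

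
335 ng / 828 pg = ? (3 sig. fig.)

(335 × 10^-9) / (828 × 10^-12) = 0.4046 × 10^3

405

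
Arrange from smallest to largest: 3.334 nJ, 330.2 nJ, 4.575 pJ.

3.334 nJ = 0.000000003334 J
330.2 nJ = 0.0000003302 J
4.575 pJ = 0.000000000004575 J

4.575 pJ < 3.334 nJ < 330.2 nJ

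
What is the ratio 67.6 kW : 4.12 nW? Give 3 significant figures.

(67.6 × 10³) / (4.12 × 10⁻⁹) = 16.41 × 10¹²

16400000000000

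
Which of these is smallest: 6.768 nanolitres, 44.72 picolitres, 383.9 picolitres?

6.768 nanolitres = 0.000000006768 litres
44.72 picolitres = 0.00000000004472 litres
383.9 picolitres = 0.0000000003839 litres

44.72 picolitres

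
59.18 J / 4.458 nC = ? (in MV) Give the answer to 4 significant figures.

(59.18) / (4.458 × 10^-9) = 13.275 × 10^9 V

13280 MV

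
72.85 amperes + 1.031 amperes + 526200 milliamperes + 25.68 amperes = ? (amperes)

In amperes:
  72.85 amperes → 72.85
  1.031 amperes → 1.031
  526200 milliamperes = 526200e-3 amperes = 526.2
  25.68 amperes → 25.68
Sum: 72.85 + 1.031 + 526.2 + 25.68 = 625.761

625.761 amperes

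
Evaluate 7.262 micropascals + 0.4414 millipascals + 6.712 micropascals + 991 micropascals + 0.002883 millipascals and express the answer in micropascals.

In micropascals:
  7.262 micropascals → 7.262
  0.4414 millipascals = 0.4414 × 10^3 micropascals = 441.4
  6.712 micropascals → 6.712
  991 micropascals → 991
  0.002883 millipascals = 0.002883 × 10^3 micropascals = 2.883
Sum: 7.262 + 441.4 + 6.712 + 991 + 2.883 = 1449.257

1449.257 micropascals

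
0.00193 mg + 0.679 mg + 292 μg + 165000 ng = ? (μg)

In μg:
  0.00193 mg = 0.00193 × 10³ μg = 1.93
  0.679 mg = 0.679 × 10³ μg = 679
  292 μg → 292
  165000 ng = 165000 × 10⁻³ μg = 165
Sum: 1.93 + 679 + 292 + 165 = 1137.93

1137.93 μg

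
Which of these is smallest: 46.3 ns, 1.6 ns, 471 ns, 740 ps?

46.3 ns = 0.0000000463 s
1.6 ns = 0.0000000016 s
471 ns = 0.000000471 s
740 ps = 0.00000000074 s

740 ps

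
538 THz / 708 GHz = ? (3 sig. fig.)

760

(538 × 10¹²) / (708 × 10⁹) = 0.7599 × 10³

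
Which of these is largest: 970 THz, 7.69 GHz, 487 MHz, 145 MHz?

970 THz

970 THz = 970000000000000 Hz
7.69 GHz = 7690000000 Hz
487 MHz = 487000000 Hz
145 MHz = 145000000 Hz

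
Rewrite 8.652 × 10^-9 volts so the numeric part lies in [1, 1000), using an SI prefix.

= 8.652 × 10^-9 volts; 10^-9 is nano.

8.652 nanovolts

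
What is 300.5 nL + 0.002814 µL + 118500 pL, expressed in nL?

421.814 nL

In nL:
  300.5 nL → 300.5
  0.002814 µL = 0.002814 × 10^3 nL = 2.814
  118500 pL = 118500 × 10^-3 nL = 118.5
Sum: 300.5 + 2.814 + 118.5 = 421.814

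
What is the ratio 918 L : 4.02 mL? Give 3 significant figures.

(918) / (4.02 × 10⁻³) = 228.4 × 10³

228000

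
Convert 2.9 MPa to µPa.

2900000000000 µPa

mega = 10^6, micro = 10^-6; factor is 10^12.
2.9 × 10^12 = 2900000000000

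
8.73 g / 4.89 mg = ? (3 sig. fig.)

1790

(8.73) / (4.89e-3) = 1.785e3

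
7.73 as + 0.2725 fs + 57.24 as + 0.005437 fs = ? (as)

342.907 as

In as:
  7.73 as → 7.73
  0.2725 fs = 0.2725 × 10^3 as = 272.5
  57.24 as → 57.24
  0.005437 fs = 0.005437 × 10^3 as = 5.437
Sum: 7.73 + 272.5 + 57.24 + 5.437 = 342.907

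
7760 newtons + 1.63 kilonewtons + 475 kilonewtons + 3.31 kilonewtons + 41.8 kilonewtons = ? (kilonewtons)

In kilonewtons:
  7760 newtons = 7760 × 10^-3 kilonewtons = 7.76
  1.63 kilonewtons → 1.63
  475 kilonewtons → 475
  3.31 kilonewtons → 3.31
  41.8 kilonewtons → 41.8
Sum: 7.76 + 1.63 + 475 + 3.31 + 41.8 = 529.5

529.5 kilonewtons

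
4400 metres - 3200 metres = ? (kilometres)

1.2 kilometres

In kilometres:
  4400 metres = 4400e-3 kilometres = 4.4
  3200 metres = 3200e-3 kilometres = 3.2
Difference: 4.4 - 3.2 = 1.2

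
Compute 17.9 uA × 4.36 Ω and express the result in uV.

17.9e-6 × 4.36 = 78.044e-6 V

78.044 uV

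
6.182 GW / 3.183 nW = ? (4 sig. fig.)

(6.182e9) / (3.183e-9) = 1.9422e18

1942000000000000000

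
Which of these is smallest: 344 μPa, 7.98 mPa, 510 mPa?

344 μPa

344 μPa = 0.000344 Pa
7.98 mPa = 0.00798 Pa
510 mPa = 0.51 Pa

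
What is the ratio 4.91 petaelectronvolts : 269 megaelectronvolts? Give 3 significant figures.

(4.91 × 10^15) / (269 × 10^6) = 0.01825 × 10^9

18300000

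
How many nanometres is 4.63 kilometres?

4630000000000 nanometres

kilo = 1e3, nano = 1e-9; factor is 1e12.
4.63 × 1e12 = 4630000000000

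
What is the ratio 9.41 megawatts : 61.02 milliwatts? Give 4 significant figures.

(9.41 × 10^6) / (61.02 × 10^-3) = 0.15421 × 10^9

154200000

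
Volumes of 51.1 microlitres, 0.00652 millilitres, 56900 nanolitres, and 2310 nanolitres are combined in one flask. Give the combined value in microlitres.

116.83 microlitres

In microlitres:
  51.1 microlitres → 51.1
  0.00652 millilitres = 0.00652 × 10³ microlitres = 6.52
  56900 nanolitres = 56900 × 10⁻³ microlitres = 56.9
  2310 nanolitres = 2310 × 10⁻³ microlitres = 2.31
Sum: 51.1 + 6.52 + 56.9 + 2.31 = 116.83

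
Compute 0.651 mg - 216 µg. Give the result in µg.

In µg:
  0.651 mg = 0.651e3 µg = 651
  216 µg → 216
Difference: 651 - 216 = 435

435 µg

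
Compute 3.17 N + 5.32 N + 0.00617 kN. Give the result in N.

14.66 N

In N:
  3.17 N → 3.17
  5.32 N → 5.32
  0.00617 kN = 0.00617 × 10³ N = 6.17
Sum: 3.17 + 5.32 + 6.17 = 14.66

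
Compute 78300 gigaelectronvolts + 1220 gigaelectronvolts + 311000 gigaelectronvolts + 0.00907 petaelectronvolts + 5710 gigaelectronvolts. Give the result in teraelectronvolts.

In teraelectronvolts:
  78300 gigaelectronvolts = 78300e-3 teraelectronvolts = 78.3
  1220 gigaelectronvolts = 1220e-3 teraelectronvolts = 1.22
  311000 gigaelectronvolts = 311000e-3 teraelectronvolts = 311
  0.00907 petaelectronvolts = 0.00907e3 teraelectronvolts = 9.07
  5710 gigaelectronvolts = 5710e-3 teraelectronvolts = 5.71
Sum: 78.3 + 1.22 + 311 + 9.07 + 5.71 = 405.3

405.3 teraelectronvolts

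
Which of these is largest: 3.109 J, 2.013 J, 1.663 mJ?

3.109 J = 3.109 J
2.013 J = 2.013 J
1.663 mJ = 0.001663 J

3.109 J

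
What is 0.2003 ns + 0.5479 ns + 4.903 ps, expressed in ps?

In ps:
  0.2003 ns = 0.2003e3 ps = 200.3
  0.5479 ns = 0.5479e3 ps = 547.9
  4.903 ps → 4.903
Sum: 200.3 + 547.9 + 4.903 = 753.103

753.103 ps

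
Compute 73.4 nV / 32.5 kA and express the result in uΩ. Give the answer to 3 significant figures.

(73.4 × 10⁻⁹) / (32.5 × 10³) = 2.2585 × 10⁻¹² Ω

0.00000226 uΩ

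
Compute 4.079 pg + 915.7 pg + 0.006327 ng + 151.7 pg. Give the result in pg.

1077.806 pg

In pg:
  4.079 pg → 4.079
  915.7 pg → 915.7
  0.006327 ng = 0.006327e3 pg = 6.327
  151.7 pg → 151.7
Sum: 4.079 + 915.7 + 6.327 + 151.7 = 1077.806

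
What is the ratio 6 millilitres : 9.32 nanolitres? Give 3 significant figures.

(6e-3) / (9.32e-9) = 0.6438e6

644000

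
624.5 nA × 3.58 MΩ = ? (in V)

624.5 × 10^-9 × 3.58 × 10^6 = 2235.71 × 10^-3 V

2.23571 V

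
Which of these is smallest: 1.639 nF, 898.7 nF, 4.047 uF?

1.639 nF

1.639 nF = 0.000000001639 F
898.7 nF = 0.0000008987 F
4.047 uF = 0.000004047 F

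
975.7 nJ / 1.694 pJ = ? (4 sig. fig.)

(975.7e-9) / (1.694e-12) = 575.97e3

576000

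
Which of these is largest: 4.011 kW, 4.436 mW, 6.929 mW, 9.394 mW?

4.011 kW = 4011 W
4.436 mW = 0.004436 W
6.929 mW = 0.006929 W
9.394 mW = 0.009394 W

4.011 kW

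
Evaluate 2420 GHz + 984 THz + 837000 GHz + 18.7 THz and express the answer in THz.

In THz:
  2420 GHz = 2420 × 10^-3 THz = 2.42
  984 THz → 984
  837000 GHz = 837000 × 10^-3 THz = 837
  18.7 THz → 18.7
Sum: 2.42 + 984 + 837 + 18.7 = 1842.12

1842.12 THz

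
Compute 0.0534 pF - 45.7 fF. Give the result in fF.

7.7 fF

In fF:
  0.0534 pF = 0.0534e3 fF = 53.4
  45.7 fF → 45.7
Difference: 53.4 - 45.7 = 7.7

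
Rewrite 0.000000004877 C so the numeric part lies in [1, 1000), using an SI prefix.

4.877 nC

= 4.877e-9 C; 1e-9 is nano.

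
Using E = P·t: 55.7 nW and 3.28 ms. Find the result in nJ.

0.182696 nJ

55.7 × 10^-9 × 3.28 × 10^-3 = 182.696 × 10^-12 J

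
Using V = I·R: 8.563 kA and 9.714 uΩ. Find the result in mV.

8.563e3 × 9.714e-6 = 83.180982e-3 V

83.180982 mV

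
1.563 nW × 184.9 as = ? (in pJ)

0.0000000000002889987 pJ

1.563 × 10^-9 × 184.9 × 10^-18 = 288.9987 × 10^-27 J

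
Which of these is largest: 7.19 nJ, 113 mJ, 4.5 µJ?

113 mJ

7.19 nJ = 0.00000000719 J
113 mJ = 0.113 J
4.5 µJ = 0.0000045 J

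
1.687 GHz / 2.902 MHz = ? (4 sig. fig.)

(1.687e9) / (2.902e6) = 0.58132e3

581.3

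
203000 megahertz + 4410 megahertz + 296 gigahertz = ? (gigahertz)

503.41 gigahertz

In gigahertz:
  203000 megahertz = 203000 × 10⁻³ gigahertz = 203
  4410 megahertz = 4410 × 10⁻³ gigahertz = 4.41
  296 gigahertz → 296
Sum: 203 + 4.41 + 296 = 503.41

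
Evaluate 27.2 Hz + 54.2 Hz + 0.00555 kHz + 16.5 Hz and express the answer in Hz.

In Hz:
  27.2 Hz → 27.2
  54.2 Hz → 54.2
  0.00555 kHz = 0.00555 × 10³ Hz = 5.55
  16.5 Hz → 16.5
Sum: 27.2 + 54.2 + 5.55 + 16.5 = 103.45

103.45 Hz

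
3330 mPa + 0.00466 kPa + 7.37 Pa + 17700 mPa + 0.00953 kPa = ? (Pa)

42.59 Pa

In Pa:
  3330 mPa = 3330 × 10^-3 Pa = 3.33
  0.00466 kPa = 0.00466 × 10^3 Pa = 4.66
  7.37 Pa → 7.37
  17700 mPa = 17700 × 10^-3 Pa = 17.7
  0.00953 kPa = 0.00953 × 10^3 Pa = 9.53
Sum: 3.33 + 4.66 + 7.37 + 17.7 + 9.53 = 42.59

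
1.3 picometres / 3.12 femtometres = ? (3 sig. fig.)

417

(1.3 × 10⁻¹²) / (3.12 × 10⁻¹⁵) = 0.4167 × 10³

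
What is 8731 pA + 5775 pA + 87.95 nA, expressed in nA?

102.456 nA

In nA:
  8731 pA = 8731 × 10^-3 nA = 8.731
  5775 pA = 5775 × 10^-3 nA = 5.775
  87.95 nA → 87.95
Sum: 8.731 + 5.775 + 87.95 = 102.456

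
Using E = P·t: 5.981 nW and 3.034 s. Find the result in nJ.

18.146354 nJ

5.981 × 10⁻⁹ × 3.034 = 18.146354 × 10⁻⁹ J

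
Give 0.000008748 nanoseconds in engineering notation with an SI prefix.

= 8.748e-15 seconds; 1e-15 is femto.

8.748 femtoseconds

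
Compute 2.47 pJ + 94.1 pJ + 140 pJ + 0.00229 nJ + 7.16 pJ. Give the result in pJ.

In pJ:
  2.47 pJ → 2.47
  94.1 pJ → 94.1
  140 pJ → 140
  0.00229 nJ = 0.00229 × 10³ pJ = 2.29
  7.16 pJ → 7.16
Sum: 2.47 + 94.1 + 140 + 2.29 + 7.16 = 246.02

246.02 pJ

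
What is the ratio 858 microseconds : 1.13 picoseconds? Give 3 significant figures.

759000000

(858 × 10^-6) / (1.13 × 10^-12) = 759.3 × 10^6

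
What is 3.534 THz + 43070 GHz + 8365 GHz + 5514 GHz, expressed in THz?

In THz:
  3.534 THz → 3.534
  43070 GHz = 43070e-3 THz = 43.07
  8365 GHz = 8365e-3 THz = 8.365
  5514 GHz = 5514e-3 THz = 5.514
Sum: 3.534 + 43.07 + 8.365 + 5.514 = 60.483

60.483 THz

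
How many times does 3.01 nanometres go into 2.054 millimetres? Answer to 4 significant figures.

682400

(2.054 × 10^-3) / (3.01 × 10^-9) = 0.68239 × 10^6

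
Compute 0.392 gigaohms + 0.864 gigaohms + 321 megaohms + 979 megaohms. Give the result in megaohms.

In megaohms:
  0.392 gigaohms = 0.392 × 10³ megaohms = 392
  0.864 gigaohms = 0.864 × 10³ megaohms = 864
  321 megaohms → 321
  979 megaohms → 979
Sum: 392 + 864 + 321 + 979 = 2556

2556 megaohms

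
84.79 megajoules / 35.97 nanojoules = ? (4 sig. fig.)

(84.79 × 10⁶) / (35.97 × 10⁻⁹) = 2.3572 × 10¹⁵

2357000000000000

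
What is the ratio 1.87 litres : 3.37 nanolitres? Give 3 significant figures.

(1.87) / (3.37 × 10^-9) = 0.5549 × 10^9

555000000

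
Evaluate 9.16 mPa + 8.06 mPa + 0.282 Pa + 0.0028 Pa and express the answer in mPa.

In mPa:
  9.16 mPa → 9.16
  8.06 mPa → 8.06
  0.282 Pa = 0.282 × 10³ mPa = 282
  0.0028 Pa = 0.0028 × 10³ mPa = 2.8
Sum: 9.16 + 8.06 + 282 + 2.8 = 302.02

302.02 mPa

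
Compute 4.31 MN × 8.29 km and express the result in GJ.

35.7299 GJ

4.31e6 × 8.29e3 = 35.7299e9 J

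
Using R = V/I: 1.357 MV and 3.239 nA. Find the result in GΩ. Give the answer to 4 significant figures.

(1.357 × 10^6) / (3.239 × 10^-9) = 0.418956 × 10^15 Ω

419000 GΩ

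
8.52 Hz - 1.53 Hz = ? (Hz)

In Hz:
  8.52 Hz → 8.52
  1.53 Hz → 1.53
Difference: 8.52 - 1.53 = 6.99

6.99 Hz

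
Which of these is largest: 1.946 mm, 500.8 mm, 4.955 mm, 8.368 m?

8.368 m

1.946 mm = 0.001946 m
500.8 mm = 0.5008 m
4.955 mm = 0.004955 m
8.368 m = 8.368 m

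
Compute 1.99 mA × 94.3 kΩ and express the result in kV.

1.99 × 10⁻³ × 94.3 × 10³ = 187.657 V

0.187657 kV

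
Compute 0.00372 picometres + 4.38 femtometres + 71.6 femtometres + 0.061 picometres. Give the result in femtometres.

In femtometres:
  0.00372 picometres = 0.00372 × 10³ femtometres = 3.72
  4.38 femtometres → 4.38
  71.6 femtometres → 71.6
  0.061 picometres = 0.061 × 10³ femtometres = 61
Sum: 3.72 + 4.38 + 71.6 + 61 = 140.7

140.7 femtometres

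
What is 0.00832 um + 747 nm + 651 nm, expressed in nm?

1406.32 nm

In nm:
  0.00832 um = 0.00832 × 10³ nm = 8.32
  747 nm → 747
  651 nm → 651
Sum: 8.32 + 747 + 651 = 1406.32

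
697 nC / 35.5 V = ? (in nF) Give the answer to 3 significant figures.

(697 × 10^-9) / (35.5) = 19.634 × 10^-9 F

19.6 nF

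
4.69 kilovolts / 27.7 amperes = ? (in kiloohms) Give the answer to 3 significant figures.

(4.69e3) / (27.7) = 0.16931e3 Ω

0.169 kiloohms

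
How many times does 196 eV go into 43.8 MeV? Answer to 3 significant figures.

(43.8 × 10⁶) / (196) = 0.2235 × 10⁶

223000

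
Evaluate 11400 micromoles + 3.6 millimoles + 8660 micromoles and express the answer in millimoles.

23.66 millimoles

In millimoles:
  11400 micromoles = 11400e-3 millimoles = 11.4
  3.6 millimoles → 3.6
  8660 micromoles = 8660e-3 millimoles = 8.66
Sum: 11.4 + 3.6 + 8.66 = 23.66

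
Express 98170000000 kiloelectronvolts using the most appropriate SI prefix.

98.17 teraelectronvolts

= 98.17e12 electronvolts; 1e12 is tera.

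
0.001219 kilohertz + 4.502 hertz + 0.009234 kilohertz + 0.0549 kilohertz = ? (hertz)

In hertz:
  0.001219 kilohertz = 0.001219 × 10^3 hertz = 1.219
  4.502 hertz → 4.502
  0.009234 kilohertz = 0.009234 × 10^3 hertz = 9.234
  0.0549 kilohertz = 0.0549 × 10^3 hertz = 54.9
Sum: 1.219 + 4.502 + 9.234 + 54.9 = 69.855

69.855 hertz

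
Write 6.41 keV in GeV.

0.00000641 GeV

kilo = 10^3, giga = 10^9; factor is 10^-6.
6.41 × 10^-6 = 0.00000641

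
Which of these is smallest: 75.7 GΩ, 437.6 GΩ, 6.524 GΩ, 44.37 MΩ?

44.37 MΩ

75.7 GΩ = 75700000000 Ω
437.6 GΩ = 437600000000 Ω
6.524 GΩ = 6524000000 Ω
44.37 MΩ = 44370000 Ω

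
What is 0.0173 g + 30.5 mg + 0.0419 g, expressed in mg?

89.7 mg

In mg:
  0.0173 g = 0.0173e3 mg = 17.3
  30.5 mg → 30.5
  0.0419 g = 0.0419e3 mg = 41.9
Sum: 17.3 + 30.5 + 41.9 = 89.7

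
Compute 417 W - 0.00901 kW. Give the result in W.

407.99 W

In W:
  417 W → 417
  0.00901 kW = 0.00901e3 W = 9.01
Difference: 417 - 9.01 = 407.99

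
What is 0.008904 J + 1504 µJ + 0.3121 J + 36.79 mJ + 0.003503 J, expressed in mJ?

362.801 mJ

In mJ:
  0.008904 J = 0.008904 × 10^3 mJ = 8.904
  1504 µJ = 1504 × 10^-3 mJ = 1.504
  0.3121 J = 0.3121 × 10^3 mJ = 312.1
  36.79 mJ → 36.79
  0.003503 J = 0.003503 × 10^3 mJ = 3.503
Sum: 8.904 + 1.504 + 312.1 + 36.79 + 3.503 = 362.801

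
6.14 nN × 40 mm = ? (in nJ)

6.14 × 10^-9 × 40 × 10^-3 = 245.6 × 10^-12 J

0.2456 nJ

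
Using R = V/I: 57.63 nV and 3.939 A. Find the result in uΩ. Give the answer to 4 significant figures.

0.01463 uΩ

(57.63 × 10^-9) / (3.939) = 14.6306 × 10^-9 Ω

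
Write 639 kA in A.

639000 A

kilo = 10^3, (no prefix) = 10^0; factor is 10^3.
639 × 10^3 = 639000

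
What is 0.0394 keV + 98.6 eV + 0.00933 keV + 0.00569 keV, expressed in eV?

In eV:
  0.0394 keV = 0.0394e3 eV = 39.4
  98.6 eV → 98.6
  0.00933 keV = 0.00933e3 eV = 9.33
  0.00569 keV = 0.00569e3 eV = 5.69
Sum: 39.4 + 98.6 + 9.33 + 5.69 = 153.02

153.02 eV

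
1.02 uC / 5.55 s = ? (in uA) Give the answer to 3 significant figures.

0.184 uA

(1.02 × 10⁻⁶) / (5.55) = 0.18378 × 10⁻⁶ A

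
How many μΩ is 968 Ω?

(no prefix) = 10⁰, micro = 10⁻⁶; factor is 10⁶.
968 × 10⁶ = 968000000

968000000 μΩ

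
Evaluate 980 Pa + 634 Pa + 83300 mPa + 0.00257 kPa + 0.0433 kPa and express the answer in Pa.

In Pa:
  980 Pa → 980
  634 Pa → 634
  83300 mPa = 83300e-3 Pa = 83.3
  0.00257 kPa = 0.00257e3 Pa = 2.57
  0.0433 kPa = 0.0433e3 Pa = 43.3
Sum: 980 + 634 + 83.3 + 2.57 + 43.3 = 1743.17

1743.17 Pa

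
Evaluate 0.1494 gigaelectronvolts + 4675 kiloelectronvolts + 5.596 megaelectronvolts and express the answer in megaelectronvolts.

In megaelectronvolts:
  0.1494 gigaelectronvolts = 0.1494e3 megaelectronvolts = 149.4
  4675 kiloelectronvolts = 4675e-3 megaelectronvolts = 4.675
  5.596 megaelectronvolts → 5.596
Sum: 149.4 + 4.675 + 5.596 = 159.671

159.671 megaelectronvolts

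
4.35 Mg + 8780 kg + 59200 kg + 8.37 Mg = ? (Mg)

80.7 Mg

In Mg:
  4.35 Mg → 4.35
  8780 kg = 8780 × 10^-3 Mg = 8.78
  59200 kg = 59200 × 10^-3 Mg = 59.2
  8.37 Mg → 8.37
Sum: 4.35 + 8.78 + 59.2 + 8.37 = 80.7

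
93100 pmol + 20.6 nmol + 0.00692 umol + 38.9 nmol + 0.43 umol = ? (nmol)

In nmol:
  93100 pmol = 93100 × 10^-3 nmol = 93.1
  20.6 nmol → 20.6
  0.00692 umol = 0.00692 × 10^3 nmol = 6.92
  38.9 nmol → 38.9
  0.43 umol = 0.43 × 10^3 nmol = 430
Sum: 93.1 + 20.6 + 6.92 + 38.9 + 430 = 589.52

589.52 nmol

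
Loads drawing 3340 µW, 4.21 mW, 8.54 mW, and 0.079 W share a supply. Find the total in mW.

In mW:
  3340 µW = 3340 × 10^-3 mW = 3.34
  4.21 mW → 4.21
  8.54 mW → 8.54
  0.079 W = 0.079 × 10^3 mW = 79
Sum: 3.34 + 4.21 + 8.54 + 79 = 95.09

95.09 mW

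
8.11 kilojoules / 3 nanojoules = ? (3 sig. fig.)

2700000000000

(8.11e3) / (3e-9) = 2.703e12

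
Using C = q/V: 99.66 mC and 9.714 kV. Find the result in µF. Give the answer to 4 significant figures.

(99.66e-3) / (9.714e3) = 10.2594e-6 F

10.26 µF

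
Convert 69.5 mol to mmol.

69500 mmol

(no prefix) = 10⁰, milli = 10⁻³; factor is 10³.
69.5 × 10³ = 69500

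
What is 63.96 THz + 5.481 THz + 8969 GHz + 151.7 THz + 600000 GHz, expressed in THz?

In THz:
  63.96 THz → 63.96
  5.481 THz → 5.481
  8969 GHz = 8969e-3 THz = 8.969
  151.7 THz → 151.7
  600000 GHz = 600000e-3 THz = 600
Sum: 63.96 + 5.481 + 8.969 + 151.7 + 600 = 830.11

830.11 THz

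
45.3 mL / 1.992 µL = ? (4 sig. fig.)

22740

(45.3 × 10⁻³) / (1.992 × 10⁻⁶) = 22.741 × 10³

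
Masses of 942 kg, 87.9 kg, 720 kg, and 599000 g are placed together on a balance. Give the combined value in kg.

In kg:
  942 kg → 942
  87.9 kg → 87.9
  720 kg → 720
  599000 g = 599000e-3 kg = 599
Sum: 942 + 87.9 + 720 + 599 = 2348.9

2348.9 kg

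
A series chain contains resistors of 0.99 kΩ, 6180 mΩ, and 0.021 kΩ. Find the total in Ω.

In Ω:
  0.99 kΩ = 0.99 × 10^3 Ω = 990
  6180 mΩ = 6180 × 10^-3 Ω = 6.18
  0.021 kΩ = 0.021 × 10^3 Ω = 21
Sum: 990 + 6.18 + 21 = 1017.18

1017.18 Ω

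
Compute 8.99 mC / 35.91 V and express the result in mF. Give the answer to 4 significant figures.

(8.99 × 10^-3) / (35.91) = 0.250348 × 10^-3 F

0.2503 mF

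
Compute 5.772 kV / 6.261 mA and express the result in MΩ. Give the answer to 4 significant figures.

(5.772 × 10³) / (6.261 × 10⁻³) = 0.921897 × 10⁶ Ω

0.9219 MΩ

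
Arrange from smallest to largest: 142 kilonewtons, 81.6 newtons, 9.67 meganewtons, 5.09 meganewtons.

81.6 newtons < 142 kilonewtons < 5.09 meganewtons < 9.67 meganewtons

142 kilonewtons = 142000 newtons
81.6 newtons = 81.6 newtons
9.67 meganewtons = 9670000 newtons
5.09 meganewtons = 5090000 newtons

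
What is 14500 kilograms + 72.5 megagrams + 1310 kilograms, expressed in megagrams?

In megagrams:
  14500 kilograms = 14500 × 10⁻³ megagrams = 14.5
  72.5 megagrams → 72.5
  1310 kilograms = 1310 × 10⁻³ megagrams = 1.31
Sum: 14.5 + 72.5 + 1.31 = 88.31

88.31 megagrams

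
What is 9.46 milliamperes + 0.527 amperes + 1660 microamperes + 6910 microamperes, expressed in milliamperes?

545.03 milliamperes

In milliamperes:
  9.46 milliamperes → 9.46
  0.527 amperes = 0.527e3 milliamperes = 527
  1660 microamperes = 1660e-3 milliamperes = 1.66
  6910 microamperes = 6910e-3 milliamperes = 6.91
Sum: 9.46 + 527 + 1.66 + 6.91 = 545.03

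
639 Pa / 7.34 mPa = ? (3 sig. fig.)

(639) / (7.34 × 10^-3) = 87.06 × 10^3

87100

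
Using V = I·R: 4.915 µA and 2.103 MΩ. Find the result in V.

4.915e-6 × 2.103e6 = 10.336245 V

10.336245 V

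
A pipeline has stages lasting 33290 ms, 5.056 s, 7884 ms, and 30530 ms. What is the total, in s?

In s:
  33290 ms = 33290 × 10^-3 s = 33.29
  5.056 s → 5.056
  7884 ms = 7884 × 10^-3 s = 7.884
  30530 ms = 30530 × 10^-3 s = 30.53
Sum: 33.29 + 5.056 + 7.884 + 30.53 = 76.76

76.76 s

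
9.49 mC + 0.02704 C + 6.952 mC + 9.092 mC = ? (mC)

In mC:
  9.49 mC → 9.49
  0.02704 C = 0.02704e3 mC = 27.04
  6.952 mC → 6.952
  9.092 mC → 9.092
Sum: 9.49 + 27.04 + 6.952 + 9.092 = 52.574

52.574 mC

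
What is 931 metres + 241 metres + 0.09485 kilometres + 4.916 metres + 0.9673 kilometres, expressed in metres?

In metres:
  931 metres → 931
  241 metres → 241
  0.09485 kilometres = 0.09485 × 10^3 metres = 94.85
  4.916 metres → 4.916
  0.9673 kilometres = 0.9673 × 10^3 metres = 967.3
Sum: 931 + 241 + 94.85 + 4.916 + 967.3 = 2239.066

2239.066 metres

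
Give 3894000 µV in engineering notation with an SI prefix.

3.894 V

= 3.894 V; mantissa already in [1, 1000).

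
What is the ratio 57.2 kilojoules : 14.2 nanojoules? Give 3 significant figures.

(57.2 × 10^3) / (14.2 × 10^-9) = 4.028 × 10^12

4030000000000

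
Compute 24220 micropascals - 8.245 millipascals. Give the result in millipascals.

In millipascals:
  24220 micropascals = 24220 × 10⁻³ millipascals = 24.22
  8.245 millipascals → 8.245
Difference: 24.22 - 8.245 = 15.975

15.975 millipascals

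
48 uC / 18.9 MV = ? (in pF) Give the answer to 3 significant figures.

2.54 pF

(48 × 10⁻⁶) / (18.9 × 10⁶) = 2.5397 × 10⁻¹² F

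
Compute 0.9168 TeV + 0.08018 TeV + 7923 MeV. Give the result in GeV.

1004.903 GeV

In GeV:
  0.9168 TeV = 0.9168 × 10³ GeV = 916.8
  0.08018 TeV = 0.08018 × 10³ GeV = 80.18
  7923 MeV = 7923 × 10⁻³ GeV = 7.923
Sum: 916.8 + 80.18 + 7.923 = 1004.903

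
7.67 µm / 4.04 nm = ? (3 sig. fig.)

1900

(7.67e-6) / (4.04e-9) = 1.899e3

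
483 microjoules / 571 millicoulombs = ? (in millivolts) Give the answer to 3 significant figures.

0.846 millivolts

(483e-6) / (571e-3) = 0.84588e-3 V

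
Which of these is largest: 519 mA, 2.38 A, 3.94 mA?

519 mA = 0.519 A
2.38 A = 2.38 A
3.94 mA = 0.00394 A

2.38 A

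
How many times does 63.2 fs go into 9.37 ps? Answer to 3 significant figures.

148

(9.37e-12) / (63.2e-15) = 0.1483e3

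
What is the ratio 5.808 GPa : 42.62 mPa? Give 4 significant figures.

136300000000

(5.808 × 10^9) / (42.62 × 10^-3) = 0.13627 × 10^12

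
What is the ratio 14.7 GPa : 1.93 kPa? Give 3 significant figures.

7620000

(14.7e9) / (1.93e3) = 7.617e6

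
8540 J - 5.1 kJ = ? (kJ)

3.44 kJ

In kJ:
  8540 J = 8540e-3 kJ = 8.54
  5.1 kJ → 5.1
Difference: 8.54 - 5.1 = 3.44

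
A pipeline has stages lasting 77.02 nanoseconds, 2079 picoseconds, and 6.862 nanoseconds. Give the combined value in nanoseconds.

In nanoseconds:
  77.02 nanoseconds → 77.02
  2079 picoseconds = 2079 × 10^-3 nanoseconds = 2.079
  6.862 nanoseconds → 6.862
Sum: 77.02 + 2.079 + 6.862 = 85.961

85.961 nanoseconds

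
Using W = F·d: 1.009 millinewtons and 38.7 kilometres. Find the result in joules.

1.009 × 10⁻³ × 38.7 × 10³ = 39.0483 J

39.0483 joules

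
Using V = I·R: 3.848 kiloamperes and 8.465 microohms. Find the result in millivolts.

3.848 × 10³ × 8.465 × 10⁻⁶ = 32.57332 × 10⁻³ V

32.57332 millivolts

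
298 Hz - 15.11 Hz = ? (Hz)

282.89 Hz

In Hz:
  298 Hz → 298
  15.11 Hz → 15.11
Difference: 298 - 15.11 = 282.89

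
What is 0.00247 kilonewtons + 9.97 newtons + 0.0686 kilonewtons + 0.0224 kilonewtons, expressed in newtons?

In newtons:
  0.00247 kilonewtons = 0.00247 × 10³ newtons = 2.47
  9.97 newtons → 9.97
  0.0686 kilonewtons = 0.0686 × 10³ newtons = 68.6
  0.0224 kilonewtons = 0.0224 × 10³ newtons = 22.4
Sum: 2.47 + 9.97 + 68.6 + 22.4 = 103.44

103.44 newtons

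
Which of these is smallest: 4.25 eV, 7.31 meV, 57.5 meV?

4.25 eV = 4.25 eV
7.31 meV = 0.00731 eV
57.5 meV = 0.0575 eV

7.31 meV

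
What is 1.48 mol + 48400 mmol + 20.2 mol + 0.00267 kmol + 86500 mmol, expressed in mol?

In mol:
  1.48 mol → 1.48
  48400 mmol = 48400e-3 mol = 48.4
  20.2 mol → 20.2
  0.00267 kmol = 0.00267e3 mol = 2.67
  86500 mmol = 86500e-3 mol = 86.5
Sum: 1.48 + 48.4 + 20.2 + 2.67 + 86.5 = 159.25

159.25 mol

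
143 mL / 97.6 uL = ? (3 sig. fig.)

(143e-3) / (97.6e-6) = 1.465e3

1470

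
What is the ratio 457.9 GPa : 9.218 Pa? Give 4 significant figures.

(457.9 × 10⁹) / (9.218) = 49.675 × 10⁹

49670000000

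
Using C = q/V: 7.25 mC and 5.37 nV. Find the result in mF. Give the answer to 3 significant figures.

(7.25 × 10^-3) / (5.37 × 10^-9) = 1.3501 × 10^6 F

1350000000 mF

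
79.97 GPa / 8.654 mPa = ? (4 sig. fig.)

9241000000000

(79.97e9) / (8.654e-3) = 9.2408e12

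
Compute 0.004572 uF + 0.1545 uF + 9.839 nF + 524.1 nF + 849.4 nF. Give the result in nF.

In nF:
  0.004572 uF = 0.004572 × 10^3 nF = 4.572
  0.1545 uF = 0.1545 × 10^3 nF = 154.5
  9.839 nF → 9.839
  524.1 nF → 524.1
  849.4 nF → 849.4
Sum: 4.572 + 154.5 + 9.839 + 524.1 + 849.4 = 1542.411

1542.411 nF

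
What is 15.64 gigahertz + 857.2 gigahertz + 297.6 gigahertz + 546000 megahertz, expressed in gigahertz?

1716.44 gigahertz

In gigahertz:
  15.64 gigahertz → 15.64
  857.2 gigahertz → 857.2
  297.6 gigahertz → 297.6
  546000 megahertz = 546000e-3 gigahertz = 546
Sum: 15.64 + 857.2 + 297.6 + 546 = 1716.44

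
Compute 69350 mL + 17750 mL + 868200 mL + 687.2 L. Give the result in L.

1642.5 L

In L:
  69350 mL = 69350 × 10^-3 L = 69.35
  17750 mL = 17750 × 10^-3 L = 17.75
  868200 mL = 868200 × 10^-3 L = 868.2
  687.2 L → 687.2
Sum: 69.35 + 17.75 + 868.2 + 687.2 = 1642.5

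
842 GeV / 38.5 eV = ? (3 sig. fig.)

(842 × 10^9) / (38.5) = 21.87 × 10^9

21900000000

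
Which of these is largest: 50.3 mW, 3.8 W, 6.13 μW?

3.8 W

50.3 mW = 0.0503 W
3.8 W = 3.8 W
6.13 μW = 0.00000613 W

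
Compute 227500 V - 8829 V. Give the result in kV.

218.671 kV

In kV:
  227500 V = 227500e-3 kV = 227.5
  8829 V = 8829e-3 kV = 8.829
Difference: 227.5 - 8.829 = 218.671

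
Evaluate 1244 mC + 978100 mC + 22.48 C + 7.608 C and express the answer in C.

1009.432 C

In C:
  1244 mC = 1244 × 10⁻³ C = 1.244
  978100 mC = 978100 × 10⁻³ C = 978.1
  22.48 C → 22.48
  7.608 C → 7.608
Sum: 1.244 + 978.1 + 22.48 + 7.608 = 1009.432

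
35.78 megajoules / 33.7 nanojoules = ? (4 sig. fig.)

1062000000000000

(35.78 × 10⁶) / (33.7 × 10⁻⁹) = 1.0617 × 10¹⁵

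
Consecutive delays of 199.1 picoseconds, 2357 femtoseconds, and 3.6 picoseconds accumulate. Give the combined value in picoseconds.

In picoseconds:
  199.1 picoseconds → 199.1
  2357 femtoseconds = 2357 × 10⁻³ picoseconds = 2.357
  3.6 picoseconds → 3.6
Sum: 199.1 + 2.357 + 3.6 = 205.057

205.057 picoseconds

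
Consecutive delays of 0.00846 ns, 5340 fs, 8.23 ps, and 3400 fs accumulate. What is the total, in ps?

In ps:
  0.00846 ns = 0.00846e3 ps = 8.46
  5340 fs = 5340e-3 ps = 5.34
  8.23 ps → 8.23
  3400 fs = 3400e-3 ps = 3.4
Sum: 8.46 + 5.34 + 8.23 + 3.4 = 25.43

25.43 ps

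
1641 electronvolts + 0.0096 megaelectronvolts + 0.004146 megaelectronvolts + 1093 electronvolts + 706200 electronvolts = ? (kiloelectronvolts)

722.68 kiloelectronvolts

In kiloelectronvolts:
  1641 electronvolts = 1641 × 10⁻³ kiloelectronvolts = 1.641
  0.0096 megaelectronvolts = 0.0096 × 10³ kiloelectronvolts = 9.6
  0.004146 megaelectronvolts = 0.004146 × 10³ kiloelectronvolts = 4.146
  1093 electronvolts = 1093 × 10⁻³ kiloelectronvolts = 1.093
  706200 electronvolts = 706200 × 10⁻³ kiloelectronvolts = 706.2
Sum: 1.641 + 9.6 + 4.146 + 1.093 + 706.2 = 722.68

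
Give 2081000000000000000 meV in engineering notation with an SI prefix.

= 2.081e15 eV; 1e15 is peta.

2.081 PeV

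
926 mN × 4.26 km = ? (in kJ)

926 × 10^-3 × 4.26 × 10^3 = 3944.76 J

3.94476 kJ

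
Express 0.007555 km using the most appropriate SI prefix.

= 7.555 m; mantissa already in [1, 1000).

7.555 m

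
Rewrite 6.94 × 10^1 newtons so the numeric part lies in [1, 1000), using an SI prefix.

69.4 newtons

= 69.4 newtons; mantissa already in [1, 1000).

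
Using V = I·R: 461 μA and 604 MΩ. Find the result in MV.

461 × 10⁻⁶ × 604 × 10⁶ = 278444 V

0.278444 MV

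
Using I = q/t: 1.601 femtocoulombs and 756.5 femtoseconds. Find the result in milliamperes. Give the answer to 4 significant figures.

2.116 milliamperes

(1.601 × 10^-15) / (756.5 × 10^-15) = 0.00211633 A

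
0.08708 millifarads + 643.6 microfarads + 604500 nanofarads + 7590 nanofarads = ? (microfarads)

1342.77 microfarads

In microfarads:
  0.08708 millifarads = 0.08708 × 10³ microfarads = 87.08
  643.6 microfarads → 643.6
  604500 nanofarads = 604500 × 10⁻³ microfarads = 604.5
  7590 nanofarads = 7590 × 10⁻³ microfarads = 7.59
Sum: 87.08 + 643.6 + 604.5 + 7.59 = 1342.77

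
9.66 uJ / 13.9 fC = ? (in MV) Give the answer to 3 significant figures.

(9.66 × 10^-6) / (13.9 × 10^-15) = 0.69496 × 10^9 V

695 MV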